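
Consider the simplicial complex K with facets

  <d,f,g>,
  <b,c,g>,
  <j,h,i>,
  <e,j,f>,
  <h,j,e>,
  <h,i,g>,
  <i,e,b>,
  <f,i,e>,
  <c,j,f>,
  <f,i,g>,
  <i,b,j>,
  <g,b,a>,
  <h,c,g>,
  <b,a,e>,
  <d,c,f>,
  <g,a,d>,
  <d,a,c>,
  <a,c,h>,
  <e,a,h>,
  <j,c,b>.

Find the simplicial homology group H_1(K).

H_1 = Z ⊕ Z/2.

Take the total order a < b < c < d < e < f < g < h < i < j on the vertex set. Then K (dimension 2) consists of the simplices:

  0-simplices (10): a, b, c, d, e, f, g, h, i, j
  1-simplices (30): ab, ac, ad, ae, ag, ah, bc, be, bg, bi, bj, cd, cf, cg, ch, cj, df, dg, ef, eh, ei, ej, fg, fi, fj, gh, gi, hi, hj, ij
  2-simplices (20): abe, abg, acd, ach, adg, aeh, bcg, bcj, bei, bij, cdf, cfj, cgh, dfg, efi, efj, ehj, fgi, ghi, hij

Hence C_0 ≅ Z^10, C_1 ≅ Z^30, C_2 ≅ Z^20.

The boundary map ∂_1: C_1 → C_0 sends each edge [p,q] (with p < q) to q − p. For instance
  ∂fi = i − f.
The resulting 10×30 matrix has rank 9, and its Smith normal form has invariant factors (1,1,1,1,1,1,1,1,1).

The boundary map ∂_2: C_2 → C_1 sends each 2-simplex [p,q,r] to [q,r] − [p,r] + [p,q]. For instance
  ∂bei = ei − bi + be,
  ∂aeh = eh − ah + ae.
The 30×20 boundary matrix has rank 20 and Smith normal form diag(1,1,1,1,1,1,1,1,1,1,1,1,1,1,1,1,1,1,1,2).

Computing H_k = (kernel of ∂_k) / (image of ∂_{k+1}):

  H_1: rank ker ∂_1 − rank ∂_2 = (30 − 9) − 20 = 1, and ∂_2 has invariant factor 2 > 1, so H_1 ≅ Z ⊕ Z/2.

(K is a triangulation of the Klein bottle.)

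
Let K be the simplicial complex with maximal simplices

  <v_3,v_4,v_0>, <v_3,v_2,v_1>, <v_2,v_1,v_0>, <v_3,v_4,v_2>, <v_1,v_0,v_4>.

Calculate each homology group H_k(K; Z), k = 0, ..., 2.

H_0 = Z,  H_1 = Z,  H_2 = 0.

Order the vertices as v_0 < v_1 < v_2 < v_3 < v_4. Listing each simplex with vertices in this order, K has dimension 2 with simplices:

  0-simplices (5): [v_0], [v_1], [v_2], [v_3], [v_4]
  1-simplices (10): [v_0,v_1], [v_0,v_2], [v_0,v_3], [v_0,v_4], [v_1,v_2], [v_1,v_3], [v_1,v_4], [v_2,v_3], [v_2,v_4], [v_3,v_4]
  2-simplices (5): [v_0,v_1,v_2], [v_0,v_1,v_4], [v_0,v_3,v_4], [v_1,v_2,v_3], [v_2,v_3,v_4]

so the chain groups are C_0 ≅ Z^5, C_1 ≅ Z^10, C_2 ≅ Z^5.

Boundary ∂_1: C_1 → C_0 is given by ∂[p,q] = [q] − [p].
The resulting 5×10 matrix has rank 4, and its Smith normal form has invariant factors (1,1,1,1).

∂_2: C_2 → C_1 sends each 2-simplex [p,q,r] to [q,r] − [p,r] + [p,q]. For instance
  ∂[v_1,v_2,v_3] = [v_2,v_3] − [v_1,v_3] + [v_1,v_2],
  ∂[v_2,v_3,v_4] = [v_3,v_4] − [v_2,v_4] + [v_2,v_3].
As a 10×5 matrix over Z this has rank 5, with invariant factors (1,1,1,1,1).

Now H_k = ker ∂_k / im ∂_{k+1}, so:

  H_0: rank C_0 − rank ∂_1 = 5 − 4 = 1, and the invariant factors of ∂_1 are all 1, so H_0 = Z.
  H_1: rank ker ∂_1 − rank ∂_2 = (10 − 4) − 5 = 1, and the invariant factors of ∂_2 are all 1, so H_1 = Z.
  H_2: rank ker ∂_2 − rank ∂_3 = (5 − 5) − 0 = 0, and there is no ∂_3, so H_2 = 0.

As a check, the Euler characteristic is 5 − 10 + 5 = 0, which agrees with 1 − 1 + 0 = 0.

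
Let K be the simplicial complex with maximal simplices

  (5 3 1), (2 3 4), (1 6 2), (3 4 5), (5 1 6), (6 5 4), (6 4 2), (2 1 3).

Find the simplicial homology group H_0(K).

Fix the vertex order 1 < 2 < 3 < 4 < 5 < 6 and write every simplex with vertices in increasing order. Then dim K = 2 and the simplices of K are:

  0-simplices (6): [1], [2], [3], [4], [5], [6]
  1-simplices (12): [1,2], [1,3], [1,5], [1,6], [2,3], [2,4], [2,6], [3,4], [3,5], [4,5], [4,6], [5,6]
  2-simplices (8): [1,2,3], [1,2,6], [1,3,5], [1,5,6], [2,3,4], [2,4,6], [3,4,5], [4,5,6]

Hence C_0 ≅ Z^6, C_1 ≅ Z^12, C_2 ≅ Z^8.

Boundary ∂_1: C_1 → C_0 maps an edge to its endpoints' difference, ∂[p,q] = q − p.
The 6×12 boundary matrix has rank 5 and Smith normal form diag(1,1,1,1,1).

Boundary ∂_2: C_2 → C_1 maps a triangle to the signed sum of its edges. For instance
  ∂[1,2,3] = [2,3] − [1,3] + [1,2],
  ∂[1,2,6] = [2,6] − [1,6] + [1,2].
The resulting 12×8 matrix has rank 7, and its Smith normal form has invariant factors (1,1,1,1,1,1,1).

Computing H_k = (kernel of ∂_k) / (image of ∂_{k+1}):

  H_0: rank C_0 − rank ∂_1 = 6 − 5 = 1, and the invariant factors of ∂_1 are all 1, so H_0 = Z.

(K is a triangulation of the 2-sphere S^2.)

H_0 = Z.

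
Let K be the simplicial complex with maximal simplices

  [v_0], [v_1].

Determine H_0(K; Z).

H_0 = Z^2.

Order the vertices as v_0 < v_1. Listing each simplex with vertices in this order, K has dimension 0 with simplices:

  0-simplices (2): [v_0], [v_1]

Hence C_0 ≅ Z^2.

Reading off H_k = ker ∂_k / im ∂_{k+1}:

  H_0: rank C_0 − rank ∂_1 = 2 − 0 = 2, and there is no ∂_1, so H_0 = Z^2.

(K is a triangulation of a set of 2 points.)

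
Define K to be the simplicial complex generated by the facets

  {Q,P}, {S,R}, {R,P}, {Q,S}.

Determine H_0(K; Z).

H_0 = Z.

K has 4 vertices, 4 edges.
rank ∂_0 = 0, rank ∂_1 = 3 ⇒ b_0 = 4 − 0 − 3 = 1; all invariant factors of ∂_1 are 1 so no torsion. So H_0 ≅ Z.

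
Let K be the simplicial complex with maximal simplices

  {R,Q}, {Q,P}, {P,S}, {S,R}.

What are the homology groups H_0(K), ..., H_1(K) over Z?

Take the total order P < Q < R < S on the vertex set. Then K (dimension 1) consists of the simplices:

  0-simplices (4): P, Q, R, S
  1-simplices (4): PQ, PS, QR, RS

so the chain groups are C_0 ≅ Z^4, C_1 ≅ Z^4.

Boundary ∂_1: C_1 → C_0 maps an edge to its endpoints' difference, ∂[p,q] = q − p. For instance
  ∂QR = R − Q.
The resulting 4×4 matrix has rank 3, and its Smith normal form has invariant factors (1,1,1).

From H_k ≅ ker(∂_k) / im(∂_{k+1}) we obtain:

  H_0: rank C_0 − rank ∂_1 = 4 − 3 = 1, and the invariant factors of ∂_1 are all 1, so H_0 ≅ Z.
  H_1: rank ker ∂_1 − rank ∂_2 = (4 − 3) − 0 = 1, and there is no ∂_2, so H_1 ≅ Z.

As a check, the Euler characteristic is 4 − 4 = 0, which agrees with 1 − 1 = 0.
(K is a triangulation of the circle S^1.)

H_0 ≅ Z,  H_1 ≅ Z.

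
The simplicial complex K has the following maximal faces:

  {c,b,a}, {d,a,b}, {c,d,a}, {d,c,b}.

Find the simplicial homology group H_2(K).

Order the vertices as a < b < c < d. Listing each simplex with vertices in this order, K has dimension 2 with simplices:

  0-simplices (4): a, b, c, d
  1-simplices (6): ab, ac, ad, bc, bd, cd
  2-simplices (4): abc, abd, acd, bcd

so the chain groups are C_0 ≅ Z^4, C_1 ≅ Z^6, C_2 ≅ Z^4.

The boundary map ∂_1: C_1 → C_0 sends each edge [p,q] (with p < q) to q − p.
The 4×6 boundary matrix has rank 3 and Smith normal form diag(1,1,1).

The boundary map ∂_2: C_2 → C_1 maps a triangle to the signed sum of its edges. For instance
  ∂bcd = cd − bd + bc,
  ∂abd = bd − ad + ab.
The 6×4 boundary matrix has rank 3 and Smith normal form diag(1,1,1).

Now H_k = ker ∂_k / im ∂_{k+1}, so:

  H_2: rank ker ∂_2 − rank ∂_3 = (4 − 3) − 0 = 1, and there is no ∂_3, so H_2 = Z.

H_2 ≅ Z.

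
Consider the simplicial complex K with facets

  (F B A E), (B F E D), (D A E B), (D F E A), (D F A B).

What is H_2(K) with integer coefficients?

Take the total order A < B < D < E < F on the vertex set. Then K (dimension 3) consists of the simplices:

  0-simplices (5): A, B, D, E, F
  1-simplices (10): AB, AD, AE, AF, BD, BE, BF, DE, DF, EF
  2-simplices (10): ABD, ABE, ABF, ADE, ADF, AEF, BDE, BDF, BEF, DEF
  3-simplices (5): ABDE, ABDF, ABEF, ADEF, BDEF

Hence C_0 ≅ Z^5, C_1 ≅ Z^10, C_2 ≅ Z^10, C_3 ≅ Z^5.

∂_1: C_1 → C_0 is given by ∂[p,q] = [q] − [p]. For instance
  ∂AE = E − A.
The resulting 5×10 matrix has rank 4, and its Smith normal form has invariant factors (1,1,1,1).

∂_2: C_2 → C_1 acts by ∂[p,q,r] = [q,r] − [p,r] + [p,q]. For instance
  ∂BDF = DF − BF + BD,
  ∂AEF = EF − AF + AE.
As a 10×10 matrix over Z this has rank 6, with invariant factors (1,1,1,1,1,1).

∂_3: C_3 → C_2 sends each 3-simplex σ to the alternating sum Σ_i (−1)^i (σ with its i-th vertex removed). For instance
  ∂ABDF = BDF − ADF + ABF − ABD,
  ∂ADEF = DEF − AEF + ADF − ADE.
The resulting 10×5 matrix has rank 4, and its Smith normal form has invariant factors (1,1,1,1).

From H_k ≅ ker(∂_k) / im(∂_{k+1}) we obtain:

  H_2: rank ker ∂_2 − rank ∂_3 = (10 − 6) − 4 = 0, and the invariant factors of ∂_3 are all 1, so H_2 = 0.

H_2 = 0.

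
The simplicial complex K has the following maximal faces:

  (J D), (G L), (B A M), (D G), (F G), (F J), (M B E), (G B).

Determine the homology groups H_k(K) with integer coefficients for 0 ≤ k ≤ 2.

Fix the vertex order A < B < D < E < F < G < J < L < M and write every simplex with vertices in increasing order. Then dim K = 2 and the simplices of K are:

  0-simplices (9): A, B, D, E, F, G, J, L, M
  1-simplices (11): AB, AM, BE, BG, BM, DG, DJ, EM, FG, FJ, GL
  2-simplices (2): ABM, BEM

so the chain groups are C_0 ≅ Z^9, C_1 ≅ Z^11, C_2 ≅ Z^2.

Boundary ∂_1: C_1 → C_0 maps an edge to its endpoints' difference, ∂[p,q] = q − p. For instance
  ∂DJ = J − D.
The 9×11 boundary matrix has rank 8 and Smith normal form diag(1,1,1,1,1,1,1,1).

∂_2: C_2 → C_1 acts by ∂[p,q,r] = [q,r] − [p,r] + [p,q]. For instance
  ∂BEM = EM − BM + BE,
  ∂ABM = BM − AM + AB.
As a 11×2 matrix over Z this has rank 2, with invariant factors (1,1).

Reading off H_k = ker ∂_k / im ∂_{k+1}:

  H_0: rank C_0 − rank ∂_1 = 9 − 8 = 1, and the invariant factors of ∂_1 are all 1, so H_0 ≅ Z.
  H_1: rank ker ∂_1 − rank ∂_2 = (11 − 8) − 2 = 1, and the invariant factors of ∂_2 are all 1, so H_1 ≅ Z.
  H_2: rank ker ∂_2 − rank ∂_3 = (2 − 2) − 0 = 0, and there is no ∂_3, so H_2 ≅ 0.

H_0 = Z,  H_1 = Z,  H_2 = 0.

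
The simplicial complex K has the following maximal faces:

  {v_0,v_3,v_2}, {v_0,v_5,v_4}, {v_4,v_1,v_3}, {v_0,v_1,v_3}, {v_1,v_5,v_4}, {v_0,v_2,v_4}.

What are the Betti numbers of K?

b_0 = 1, b_1 = 1, b_2 = 0.

Take the total order v_0 < v_1 < v_2 < v_3 < v_4 < v_5 on the vertex set. Then K (dimension 2) consists of the simplices:

  0-simplices (6): [v_0], [v_1], [v_2], [v_3], [v_4], [v_5]
  1-simplices (12): [v_0,v_1], [v_0,v_2], [v_0,v_3], [v_0,v_4], [v_0,v_5], [v_1,v_3], [v_1,v_4], [v_1,v_5], [v_2,v_3], [v_2,v_4], [v_3,v_4], [v_4,v_5]
  2-simplices (6): [v_0,v_1,v_3], [v_0,v_2,v_3], [v_0,v_2,v_4], [v_0,v_4,v_5], [v_1,v_3,v_4], [v_1,v_4,v_5]

giving chain groups C_0 ≅ Z^6, C_1 ≅ Z^12, C_2 ≅ Z^6.

∂_1: C_1 → C_0 sends each edge [p,q] (with p < q) to q − p. For instance
  ∂[v_2,v_4] = [v_4] − [v_2].
The resulting 6×12 matrix has rank 5, and its Smith normal form has invariant factors (1,1,1,1,1).

Boundary ∂_2: C_2 → C_1 sends each 2-simplex [p,q,r] to [q,r] − [p,r] + [p,q]. For instance
  ∂[v_1,v_3,v_4] = [v_3,v_4] − [v_1,v_4] + [v_1,v_3],
  ∂[v_1,v_4,v_5] = [v_4,v_5] − [v_1,v_5] + [v_1,v_4].
The resulting 12×6 matrix has rank 6, and its Smith normal form has invariant factors (1,1,1,1,1,1).

From H_k ≅ ker(∂_k) / im(∂_{k+1}) we obtain:

  H_0: rank C_0 − rank ∂_1 = 6 − 5 = 1, and the invariant factors of ∂_1 are all 1, so H_0 = Z.
  H_1: rank ker ∂_1 − rank ∂_2 = (12 − 5) − 6 = 1, and the invariant factors of ∂_2 are all 1, so H_1 = Z.
  H_2: rank ker ∂_2 − rank ∂_3 = (6 − 6) − 0 = 0, and there is no ∂_3, so H_2 = 0.

Hence the Betti numbers are b_0 = 1, b_1 = 1, b_2 = 0.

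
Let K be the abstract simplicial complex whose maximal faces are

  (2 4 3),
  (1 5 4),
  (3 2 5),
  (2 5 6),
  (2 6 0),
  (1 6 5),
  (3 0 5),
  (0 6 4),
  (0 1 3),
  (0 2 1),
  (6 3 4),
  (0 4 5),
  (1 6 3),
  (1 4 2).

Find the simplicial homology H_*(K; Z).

We work with the vertex ordering 0 < 1 < 2 < 3 < 4 < 5 < 6. The simplices of K, each written with vertices in increasing order, are:

  0-simplices (7): [0], [1], [2], [3], [4], [5], [6]
  1-simplices (21): [0,1], [0,2], [0,3], [0,4], [0,5], [0,6], [1,2], [1,3], [1,4], [1,5], [1,6], [2,3], [2,4], [2,5], [2,6], [3,4], [3,5], [3,6], [4,5], [4,6], [5,6]
  2-simplices (14): [0,1,2], [0,1,3], [0,2,6], [0,3,5], [0,4,5], [0,4,6], [1,2,4], [1,3,6], [1,4,5], [1,5,6], [2,3,4], [2,3,5], [2,5,6], [3,4,6]

so the chain groups are C_0 ≅ Z^7, C_1 ≅ Z^21, C_2 ≅ Z^14.

Boundary ∂_1: C_1 → C_0 sends each edge [p,q] (with p < q) to q − p.
This gives a 7×21 integer matrix of rank 6; reducing to Smith normal form yields diagonal entries (1,1,1,1,1,1).

∂_2: C_2 → C_1 acts by ∂[p,q,r] = [q,r] − [p,r] + [p,q]. For instance
  ∂[1,4,5] = [4,5] − [1,5] + [1,4],
  ∂[0,3,5] = [3,5] − [0,5] + [0,3].
The resulting 21×14 matrix has rank 13, and its Smith normal form has invariant factors (1,1,1,1,1,1,1,1,1,1,1,1,1).

Computing H_k = (kernel of ∂_k) / (image of ∂_{k+1}):

  H_0: rank C_0 − rank ∂_1 = 7 − 6 = 1, and the invariant factors of ∂_1 are all 1, so H_0 = Z.
  H_1: rank ker ∂_1 − rank ∂_2 = (21 − 6) − 13 = 2, and the invariant factors of ∂_2 are all 1, so H_1 = Z^2.
  H_2: rank ker ∂_2 − rank ∂_3 = (14 − 13) − 0 = 1, and there is no ∂_3, so H_2 = Z.

(K is a triangulation of the torus T^2.)

H_0 = Z,  H_1 = Z^2,  H_2 = Z.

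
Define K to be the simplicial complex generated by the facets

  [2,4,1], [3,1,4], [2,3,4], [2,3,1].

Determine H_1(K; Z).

H_1 = 0.

Order the vertices as 1 < 2 < 3 < 4. Listing each simplex with vertices in this order, K has dimension 2 with simplices:

  0-simplices (4): [1], [2], [3], [4]
  1-simplices (6): [1,2], [1,3], [1,4], [2,3], [2,4], [3,4]
  2-simplices (4): [1,2,3], [1,2,4], [1,3,4], [2,3,4]

so the chain groups are C_0 ≅ Z^4, C_1 ≅ Z^6, C_2 ≅ Z^4.

Boundary ∂_1: C_1 → C_0 sends each edge [p,q] (with p < q) to q − p. For instance
  ∂[1,3] = [3] − [1].
This gives a 4×6 integer matrix of rank 3; reducing to Smith normal form yields diagonal entries (1,1,1).

The boundary map ∂_2: C_2 → C_1 maps a triangle to the signed sum of its edges. For instance
  ∂[1,2,3] = [2,3] − [1,3] + [1,2],
  ∂[2,3,4] = [3,4] − [2,4] + [2,3].
The resulting 6×4 matrix has rank 3, and its Smith normal form has invariant factors (1,1,1).

From H_k ≅ ker(∂_k) / im(∂_{k+1}) we obtain:

  H_1: rank ker ∂_1 − rank ∂_2 = (6 − 3) − 3 = 0, and the invariant factors of ∂_2 are all 1, so H_1 ≅ 0.

(K is a triangulation of the 2-sphere S^2.)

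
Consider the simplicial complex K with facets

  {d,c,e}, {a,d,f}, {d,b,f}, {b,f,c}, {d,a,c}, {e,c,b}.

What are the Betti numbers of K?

b_0 = 1, b_1 = 1, b_2 = 0.

Fix the vertex order a < b < c < d < e < f and write every simplex with vertices in increasing order. Then dim K = 2 and the simplices of K are:

  0-simplices (6): a, b, c, d, e, f
  1-simplices (12): ac, ad, af, bc, bd, be, bf, cd, ce, cf, de, df
  2-simplices (6): acd, adf, bce, bcf, bdf, cde

so the chain groups are C_0 ≅ Z^6, C_1 ≅ Z^12, C_2 ≅ Z^6.

Boundary ∂_1: C_1 → C_0 maps an edge to its endpoints' difference, ∂[p,q] = q − p. For instance
  ∂ac = c − a.
As a 6×12 matrix over Z this has rank 5, with invariant factors (1,1,1,1,1).

Boundary ∂_2: C_2 → C_1 acts by ∂[p,q,r] = [q,r] − [p,r] + [p,q]. For instance
  ∂cde = de − ce + cd,
  ∂bcf = cf − bf + bc.
This gives a 12×6 integer matrix of rank 6; reducing to Smith normal form yields diagonal entries (1,1,1,1,1,1).

Computing H_k = (kernel of ∂_k) / (image of ∂_{k+1}):

  H_0: rank C_0 − rank ∂_1 = 6 − 5 = 1, and the invariant factors of ∂_1 are all 1, so H_0 = Z.
  H_1: rank ker ∂_1 − rank ∂_2 = (12 − 5) − 6 = 1, and the invariant factors of ∂_2 are all 1, so H_1 = Z.
  H_2: rank ker ∂_2 − rank ∂_3 = (6 − 6) − 0 = 0, and there is no ∂_3, so H_2 = 0.

As a check, the Euler characteristic is 6 − 12 + 6 = 0, which agrees with 1 − 1 + 0 = 0.

Hence the Betti numbers are b_0 = 1, b_1 = 1, b_2 = 0.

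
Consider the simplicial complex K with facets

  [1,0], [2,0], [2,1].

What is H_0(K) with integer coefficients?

H_0 ≅ Z.

Take the total order 0 < 1 < 2 on the vertex set. Then K (dimension 1) consists of the simplices:

  0-simplices (3): [0], [1], [2]
  1-simplices (3): [0,1], [0,2], [1,2]

Hence C_0 ≅ Z^3, C_1 ≅ Z^3.

The boundary map ∂_1: C_1 → C_0 sends each edge [p,q] (with p < q) to q − p. For instance
  ∂[0,1] = [1] − [0].
This gives a 3×3 integer matrix of rank 2; reducing to Smith normal form yields diagonal entries (1,1).

Computing H_k = (kernel of ∂_k) / (image of ∂_{k+1}):

  H_0: rank C_0 − rank ∂_1 = 3 − 2 = 1, and the invariant factors of ∂_1 are all 1, so H_0 = Z.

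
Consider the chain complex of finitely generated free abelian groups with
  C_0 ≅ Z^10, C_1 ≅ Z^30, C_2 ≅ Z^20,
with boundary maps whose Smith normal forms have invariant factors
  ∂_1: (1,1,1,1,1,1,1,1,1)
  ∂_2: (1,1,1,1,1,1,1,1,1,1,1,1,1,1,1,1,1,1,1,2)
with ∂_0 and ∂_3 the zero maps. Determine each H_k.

H_0: b_0 = 10 − 0 − 9 = 1; torsion from ∂_1 factors > 1: none. So H_0 ≅ Z.
H_1: b_1 = 30 − 9 − 20 = 1; torsion from ∂_2 factors > 1: [2]. So H_1 ≅ Z × Z/2.
H_2: b_2 = 20 − 20 − 0 = 0; torsion from ∂_3 factors > 1: none. So H_2 ≅ 0.

H_0 ≅ Z,  H_1 ≅ Z × Z/2,  H_2 = 0.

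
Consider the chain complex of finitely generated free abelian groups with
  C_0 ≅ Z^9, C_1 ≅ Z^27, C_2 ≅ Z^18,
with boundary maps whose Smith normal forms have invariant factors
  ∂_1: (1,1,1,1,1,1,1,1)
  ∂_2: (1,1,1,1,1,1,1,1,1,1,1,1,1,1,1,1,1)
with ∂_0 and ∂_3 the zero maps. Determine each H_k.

H_0: b_0 = 9 − 0 − 8 = 1; torsion from ∂_1 factors > 1: none. So H_0 ≅ Z.
H_1: b_1 = 27 − 8 − 17 = 2; torsion from ∂_2 factors > 1: none. So H_1 ≅ Z^2.
H_2: b_2 = 18 − 17 − 0 = 1; torsion from ∂_3 factors > 1: none. So H_2 ≅ Z.

H_0 ≅ Z,  H_1 ≅ Z^2,  H_2 ≅ Z.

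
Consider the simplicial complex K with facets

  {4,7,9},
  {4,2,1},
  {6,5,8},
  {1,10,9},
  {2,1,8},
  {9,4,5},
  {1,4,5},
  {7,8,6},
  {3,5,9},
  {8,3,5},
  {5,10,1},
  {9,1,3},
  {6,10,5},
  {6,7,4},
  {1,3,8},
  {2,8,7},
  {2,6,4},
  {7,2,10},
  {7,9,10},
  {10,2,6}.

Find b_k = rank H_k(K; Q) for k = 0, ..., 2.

b_0 = 1, b_1 = 1, b_2 = 0.

Fix the vertex order 1 < 2 < 3 < 4 < 5 < 6 < 7 < 8 < 9 < 10 and write every simplex with vertices in increasing order. Then dim K = 2 and the simplices of K are:

  0-simplices (10): [1], [2], [3], [4], [5], [6], [7], [8], [9], [10]
  1-simplices (30): (30 of them)
  2-simplices (20): (20 of them)

Hence C_0 ≅ Z^10, C_1 ≅ Z^30, C_2 ≅ Z^20.

∂_1: C_1 → C_0 maps an edge to its endpoints' difference, ∂[p,q] = q − p.
The resulting 10×30 matrix has rank 9, and its Smith normal form has invariant factors (1,1,1,1,1,1,1,1,1).

∂_2: C_2 → C_1 sends each 2-simplex [p,q,r] to [q,r] − [p,r] + [p,q]. For instance
  ∂[2,7,10] = [7,10] − [2,10] + [2,7],
  ∂[3,5,9] = [5,9] − [3,9] + [3,5].
The resulting 30×20 matrix has rank 20, and its Smith normal form has invariant factors (1,1,1,1,1,1,1,1,1,1,1,1,1,1,1,1,1,1,1,2).

From H_k ≅ ker(∂_k) / im(∂_{k+1}) we obtain:

  H_0: rank C_0 − rank ∂_1 = 10 − 9 = 1, and the invariant factors of ∂_1 are all 1, so H_0 = Z.
  H_1: rank ker ∂_1 − rank ∂_2 = (30 − 9) − 20 = 1, and ∂_2 has invariant factor 2 > 1, so H_1 = Z ⊕ Z/2Z.
  H_2: rank ker ∂_2 − rank ∂_3 = (20 − 20) − 0 = 0, and there is no ∂_3, so H_2 = 0.

(K is a triangulation of the Klein bottle.)

Hence the Betti numbers are b_0 = 1, b_1 = 1, b_2 = 0.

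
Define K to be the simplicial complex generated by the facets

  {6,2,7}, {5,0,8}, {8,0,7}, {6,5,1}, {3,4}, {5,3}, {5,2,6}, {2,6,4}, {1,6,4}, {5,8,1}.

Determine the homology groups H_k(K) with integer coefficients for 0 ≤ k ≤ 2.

H_0 = Z,  H_1 = Z^2,  H_2 = 0.

We work with the vertex ordering 0 < 1 < 2 < 3 < 4 < 5 < 6 < 7 < 8. The simplices of K, each written with vertices in increasing order, are:

  0-simplices (9): [0], [1], [2], [3], [4], [5], [6], [7], [8]
  1-simplices (18): [0,5], [0,7], [0,8], [1,4], [1,5], [1,6], [1,8], [2,4], [2,5], [2,6], [2,7], [3,4], [3,5], [4,6], [5,6], [5,8], [6,7], [7,8]
  2-simplices (8): [0,5,8], [0,7,8], [1,4,6], [1,5,6], [1,5,8], [2,4,6], [2,5,6], [2,6,7]

Hence C_0 ≅ Z^9, C_1 ≅ Z^18, C_2 ≅ Z^8.

The boundary map ∂_1: C_1 → C_0 is given by ∂[p,q] = [q] − [p]. For instance
  ∂[0,5] = [5] − [0].
The resulting 9×18 matrix has rank 8, and its Smith normal form has invariant factors (1,1,1,1,1,1,1,1).

∂_2: C_2 → C_1 maps a triangle to the signed sum of its edges. For instance
  ∂[2,5,6] = [5,6] − [2,6] + [2,5],
  ∂[2,4,6] = [4,6] − [2,6] + [2,4].
This gives a 18×8 integer matrix of rank 8; reducing to Smith normal form yields diagonal entries (1,1,1,1,1,1,1,1).

Reading off H_k = ker ∂_k / im ∂_{k+1}:

  H_0: rank C_0 − rank ∂_1 = 9 − 8 = 1, and the invariant factors of ∂_1 are all 1, so H_0 ≅ Z.
  H_1: rank ker ∂_1 − rank ∂_2 = (18 − 8) − 8 = 2, and the invariant factors of ∂_2 are all 1, so H_1 ≅ Z^2.
  H_2: rank ker ∂_2 − rank ∂_3 = (8 − 8) − 0 = 0, and there is no ∂_3, so H_2 ≅ 0.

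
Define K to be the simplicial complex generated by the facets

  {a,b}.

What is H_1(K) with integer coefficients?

H_1 = 0.

K has 2 vertices, 1 edge.
rank ∂_1 = 1, rank ∂_2 = 0 ⇒ b_1 = 1 − 1 − 0 = 0. So H_1 = 0.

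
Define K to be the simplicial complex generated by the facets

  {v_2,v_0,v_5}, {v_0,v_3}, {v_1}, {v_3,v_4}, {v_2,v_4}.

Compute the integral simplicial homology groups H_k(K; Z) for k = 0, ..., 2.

H_0 = Z^2,  H_1 = Z,  H_2 = 0.

Take the total order v_0 < v_1 < v_2 < v_3 < v_4 < v_5 on the vertex set. Then K (dimension 2) consists of the simplices:

  0-simplices (6): [v_0], [v_1], [v_2], [v_3], [v_4], [v_5]
  1-simplices (6): [v_0,v_2], [v_0,v_3], [v_0,v_5], [v_2,v_4], [v_2,v_5], [v_3,v_4]
  2-simplices (1): [v_0,v_2,v_5]

Hence C_0 ≅ Z^6, C_1 ≅ Z^6, C_2 ≅ Z^1.

The boundary map ∂_1: C_1 → C_0 maps an edge to its endpoints' difference, ∂[p,q] = q − p.
As a 6×6 matrix over Z this has rank 4, with invariant factors (1,1,1,1).

∂_2: C_2 → C_1 sends each 2-simplex [p,q,r] to [q,r] − [p,r] + [p,q]. For instance
  ∂[v_0,v_2,v_5] = [v_2,v_5] − [v_0,v_5] + [v_0,v_2].
This gives a 6×1 integer matrix of rank 1; reducing to Smith normal form yields diagonal entries (1).

Computing H_k = (kernel of ∂_k) / (image of ∂_{k+1}):

  H_0: rank C_0 − rank ∂_1 = 6 − 4 = 2, and the invariant factors of ∂_1 are all 1, so H_0 ≅ Z^2.
  H_1: rank ker ∂_1 − rank ∂_2 = (6 − 4) − 1 = 1, and the invariant factors of ∂_2 are all 1, so H_1 ≅ Z.
  H_2: rank ker ∂_2 − rank ∂_3 = (1 − 1) − 0 = 0, and there is no ∂_3, so H_2 ≅ 0.

As a check, the Euler characteristic is 6 − 6 + 1 = 1, which agrees with 2 − 1 + 0 = 1.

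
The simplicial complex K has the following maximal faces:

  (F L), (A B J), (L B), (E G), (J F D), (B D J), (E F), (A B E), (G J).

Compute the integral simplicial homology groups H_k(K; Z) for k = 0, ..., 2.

H_0 ≅ Z,  H_1 ≅ Z^3,  H_2 = 0.

Fix the vertex order A < B < D < E < F < G < J < L and write every simplex with vertices in increasing order. Then dim K = 2 and the simplices of K are:

  0-simplices (8): A, B, D, E, F, G, J, L
  1-simplices (14): AB, AE, AJ, BD, BE, BJ, BL, DF, DJ, EF, EG, FJ, FL, GJ
  2-simplices (4): ABE, ABJ, BDJ, DFJ

giving chain groups C_0 ≅ Z^8, C_1 ≅ Z^14, C_2 ≅ Z^4.

∂_1: C_1 → C_0 sends each edge [p,q] (with p < q) to q − p.
The 8×14 boundary matrix has rank 7 and Smith normal form diag(1,1,1,1,1,1,1).

The boundary map ∂_2: C_2 → C_1 maps a triangle to the signed sum of its edges. For instance
  ∂ABJ = BJ − AJ + AB,
  ∂DFJ = FJ − DJ + DF.
The resulting 14×4 matrix has rank 4, and its Smith normal form has invariant factors (1,1,1,1).

Computing H_k = (kernel of ∂_k) / (image of ∂_{k+1}):

  H_0: rank C_0 − rank ∂_1 = 8 − 7 = 1, and the invariant factors of ∂_1 are all 1, so H_0 = Z.
  H_1: rank ker ∂_1 − rank ∂_2 = (14 − 7) − 4 = 3, and the invariant factors of ∂_2 are all 1, so H_1 = Z^3.
  H_2: rank ker ∂_2 − rank ∂_3 = (4 − 4) − 0 = 0, and there is no ∂_3, so H_2 = 0.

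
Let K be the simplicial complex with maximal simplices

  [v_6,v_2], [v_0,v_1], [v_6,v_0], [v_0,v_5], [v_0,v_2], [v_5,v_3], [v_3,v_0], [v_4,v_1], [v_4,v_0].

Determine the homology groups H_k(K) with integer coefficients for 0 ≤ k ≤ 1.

Order the vertices as v_0 < v_1 < v_2 < v_3 < v_4 < v_5 < v_6. Listing each simplex with vertices in this order, K has dimension 1 with simplices:

  0-simplices (7): [v_0], [v_1], [v_2], [v_3], [v_4], [v_5], [v_6]
  1-simplices (9): [v_0,v_1], [v_0,v_2], [v_0,v_3], [v_0,v_4], [v_0,v_5], [v_0,v_6], [v_1,v_4], [v_2,v_6], [v_3,v_5]

giving chain groups C_0 ≅ Z^7, C_1 ≅ Z^9.

Boundary ∂_1: C_1 → C_0 is given by ∂[p,q] = [q] − [p]. For instance
  ∂[v_0,v_6] = [v_6] − [v_0].
This gives a 7×9 integer matrix of rank 6; reducing to Smith normal form yields diagonal entries (1,1,1,1,1,1).

Computing H_k = (kernel of ∂_k) / (image of ∂_{k+1}):

  H_0: rank C_0 − rank ∂_1 = 7 − 6 = 1, and the invariant factors of ∂_1 are all 1, so H_0 = Z.
  H_1: rank ker ∂_1 − rank ∂_2 = (9 − 6) − 0 = 3, and there is no ∂_2, so H_1 = Z^3.

(K is a triangulation of a wedge of 3 circles.)

H_0 = Z,  H_1 = Z^3.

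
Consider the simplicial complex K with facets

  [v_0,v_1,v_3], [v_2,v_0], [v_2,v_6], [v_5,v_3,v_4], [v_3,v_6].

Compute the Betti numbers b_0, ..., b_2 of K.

Fix the vertex order v_0 < v_1 < v_2 < v_3 < v_4 < v_5 < v_6 and write every simplex with vertices in increasing order. Then dim K = 2 and the simplices of K are:

  0-simplices (7): [v_0], [v_1], [v_2], [v_3], [v_4], [v_5], [v_6]
  1-simplices (9): [v_0,v_1], [v_0,v_2], [v_0,v_3], [v_1,v_3], [v_2,v_6], [v_3,v_4], [v_3,v_5], [v_3,v_6], [v_4,v_5]
  2-simplices (2): [v_0,v_1,v_3], [v_3,v_4,v_5]

Hence C_0 ≅ Z^7, C_1 ≅ Z^9, C_2 ≅ Z^2.

The boundary map ∂_1: C_1 → C_0 sends each edge [p,q] (with p < q) to q − p. For instance
  ∂[v_3,v_4] = [v_4] − [v_3].
The resulting 7×9 matrix has rank 6, and its Smith normal form has invariant factors (1,1,1,1,1,1).

The boundary map ∂_2: C_2 → C_1 acts by ∂[p,q,r] = [q,r] − [p,r] + [p,q]. For instance
  ∂[v_0,v_1,v_3] = [v_1,v_3] − [v_0,v_3] + [v_0,v_1],
  ∂[v_3,v_4,v_5] = [v_4,v_5] − [v_3,v_5] + [v_3,v_4].
This gives a 9×2 integer matrix of rank 2; reducing to Smith normal form yields diagonal entries (1,1).

From H_k ≅ ker(∂_k) / im(∂_{k+1}) we obtain:

  H_0: rank C_0 − rank ∂_1 = 7 − 6 = 1, and the invariant factors of ∂_1 are all 1, so H_0 ≅ Z.
  H_1: rank ker ∂_1 − rank ∂_2 = (9 − 6) − 2 = 1, and the invariant factors of ∂_2 are all 1, so H_1 ≅ Z.
  H_2: rank ker ∂_2 − rank ∂_3 = (2 − 2) − 0 = 0, and there is no ∂_3, so H_2 ≅ 0.

Hence the Betti numbers are b_0 = 1, b_1 = 1, b_2 = 0.

b_0 = 1, b_1 = 1, b_2 = 0.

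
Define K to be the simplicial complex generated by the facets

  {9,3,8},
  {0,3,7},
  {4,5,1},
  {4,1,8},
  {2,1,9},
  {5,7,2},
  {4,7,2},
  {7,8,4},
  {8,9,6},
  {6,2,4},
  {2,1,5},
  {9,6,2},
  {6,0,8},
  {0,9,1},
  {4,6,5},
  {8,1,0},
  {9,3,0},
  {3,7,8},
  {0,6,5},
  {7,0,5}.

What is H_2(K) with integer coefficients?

K has 10 vertices, 30 edges, 20 triangles.
rank ∂_2 = 20, rank ∂_3 = 0 ⇒ b_2 = 20 − 20 − 0 = 0. So H_2 ≅ 0.

H_2 = 0.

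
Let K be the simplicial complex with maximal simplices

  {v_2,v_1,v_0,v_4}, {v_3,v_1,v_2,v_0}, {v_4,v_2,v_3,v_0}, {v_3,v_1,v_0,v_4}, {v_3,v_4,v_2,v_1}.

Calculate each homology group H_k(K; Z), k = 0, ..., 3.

H_0 = Z,  H_1 = 0,  H_2 = 0,  H_3 = Z.

K has 5 vertices, 10 edges, 10 triangles, 5 3-simplices.
rank ∂_0 = 0, rank ∂_1 = 4 ⇒ b_0 = 5 − 0 − 4 = 1; all invariant factors of ∂_1 are 1 so no torsion. So H_0 = Z.
rank ∂_1 = 4, rank ∂_2 = 6 ⇒ b_1 = 10 − 4 − 6 = 0; all invariant factors of ∂_2 are 1 so no torsion. So H_1 = 0.
rank ∂_2 = 6, rank ∂_3 = 4 ⇒ b_2 = 10 − 6 − 4 = 0; all invariant factors of ∂_3 are 1 so no torsion. So H_2 = 0.
rank ∂_3 = 4, rank ∂_4 = 0 ⇒ b_3 = 5 − 4 − 0 = 1. So H_3 = Z.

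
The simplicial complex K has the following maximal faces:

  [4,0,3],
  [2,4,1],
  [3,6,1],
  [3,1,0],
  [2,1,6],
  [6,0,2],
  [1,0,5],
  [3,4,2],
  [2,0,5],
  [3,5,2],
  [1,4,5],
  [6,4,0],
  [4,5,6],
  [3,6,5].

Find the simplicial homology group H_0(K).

H_0 ≅ Z.

Take the total order 0 < 1 < 2 < 3 < 4 < 5 < 6 on the vertex set. Then K (dimension 2) consists of the simplices:

  0-simplices (7): [0], [1], [2], [3], [4], [5], [6]
  1-simplices (21): [0,1], [0,2], [0,3], [0,4], [0,5], [0,6], [1,2], [1,3], [1,4], [1,5], [1,6], [2,3], [2,4], [2,5], [2,6], [3,4], [3,5], [3,6], [4,5], [4,6], [5,6]
  2-simplices (14): [0,1,3], [0,1,5], [0,2,5], [0,2,6], [0,3,4], [0,4,6], [1,2,4], [1,2,6], [1,3,6], [1,4,5], [2,3,4], [2,3,5], [3,5,6], [4,5,6]

giving chain groups C_0 ≅ Z^7, C_1 ≅ Z^21, C_2 ≅ Z^14.

Boundary ∂_1: C_1 → C_0 maps an edge to its endpoints' difference, ∂[p,q] = q − p. For instance
  ∂[5,6] = [6] − [5].
The 7×21 boundary matrix has rank 6 and Smith normal form diag(1,1,1,1,1,1).

The boundary map ∂_2: C_2 → C_1 sends each 2-simplex [p,q,r] to [q,r] − [p,r] + [p,q]. For instance
  ∂[1,3,6] = [3,6] − [1,6] + [1,3],
  ∂[0,1,3] = [1,3] − [0,3] + [0,1].
As a 21×14 matrix over Z this has rank 13, with invariant factors (1,1,1,1,1,1,1,1,1,1,1,1,1).

Now H_k = ker ∂_k / im ∂_{k+1}, so:

  H_0: rank C_0 − rank ∂_1 = 7 − 6 = 1, and the invariant factors of ∂_1 are all 1, so H_0 = Z.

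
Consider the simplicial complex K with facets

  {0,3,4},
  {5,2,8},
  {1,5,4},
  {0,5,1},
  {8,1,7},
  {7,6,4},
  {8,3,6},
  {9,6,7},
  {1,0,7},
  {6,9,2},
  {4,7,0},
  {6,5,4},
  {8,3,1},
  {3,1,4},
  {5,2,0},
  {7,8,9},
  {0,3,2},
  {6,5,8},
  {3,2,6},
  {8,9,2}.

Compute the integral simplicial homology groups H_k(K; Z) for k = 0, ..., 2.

H_0 ≅ Z,  H_1 ≅ Z × Z/2,  H_2 = 0.

We work with the vertex ordering 0 < 1 < 2 < 3 < 4 < 5 < 6 < 7 < 8 < 9. The simplices of K, each written with vertices in increasing order, are:

  0-simplices (10): [0], [1], [2], [3], [4], [5], [6], [7], [8], [9]
  1-simplices (30): (30 of them)
  2-simplices (20): (20 of them)

so the chain groups are C_0 ≅ Z^10, C_1 ≅ Z^30, C_2 ≅ Z^20.

The boundary map ∂_1: C_1 → C_0 is given by ∂[p,q] = [q] − [p]. For instance
  ∂[3,4] = [4] − [3].
As a 10×30 matrix over Z this has rank 9, with invariant factors (1,1,1,1,1,1,1,1,1).

∂_2: C_2 → C_1 sends each 2-simplex [p,q,r] to [q,r] − [p,r] + [p,q]. For instance
  ∂[0,3,4] = [3,4] − [0,4] + [0,3],
  ∂[5,6,8] = [6,8] − [5,8] + [5,6].
As a 30×20 matrix over Z this has rank 20, with invariant factors (1,1,1,1,1,1,1,1,1,1,1,1,1,1,1,1,1,1,1,2).

From H_k ≅ ker(∂_k) / im(∂_{k+1}) we obtain:

  H_0: rank C_0 − rank ∂_1 = 10 − 9 = 1, and the invariant factors of ∂_1 are all 1, so H_0 = Z.
  H_1: rank ker ∂_1 − rank ∂_2 = (30 − 9) − 20 = 1, and ∂_2 has invariant factor 2 > 1, so H_1 = Z × Z/2.
  H_2: rank ker ∂_2 − rank ∂_3 = (20 − 20) − 0 = 0, and there is no ∂_3, so H_2 = 0.

As a check, the Euler characteristic is 10 − 30 + 20 = 0, which agrees with 1 − 1 + 0 = 0.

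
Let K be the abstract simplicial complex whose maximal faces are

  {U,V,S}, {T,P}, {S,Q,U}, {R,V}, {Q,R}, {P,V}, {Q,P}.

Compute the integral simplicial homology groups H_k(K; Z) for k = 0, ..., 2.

H_0 ≅ Z,  H_1 ≅ Z^2,  H_2 = 0.

Order the vertices as P < Q < R < S < T < U < V. Listing each simplex with vertices in this order, K has dimension 2 with simplices:

  0-simplices (7): P, Q, R, S, T, U, V
  1-simplices (10): PQ, PT, PV, QR, QS, QU, RV, SU, SV, UV
  2-simplices (2): QSU, SUV

giving chain groups C_0 ≅ Z^7, C_1 ≅ Z^10, C_2 ≅ Z^2.

The boundary map ∂_1: C_1 → C_0 sends each edge [p,q] (with p < q) to q − p. For instance
  ∂PQ = Q − P.
The resulting 7×10 matrix has rank 6, and its Smith normal form has invariant factors (1,1,1,1,1,1).

Boundary ∂_2: C_2 → C_1 acts by ∂[p,q,r] = [q,r] − [p,r] + [p,q]. For instance
  ∂QSU = SU − QU + QS,
  ∂SUV = UV − SV + SU.
The 10×2 boundary matrix has rank 2 and Smith normal form diag(1,1).

Reading off H_k = ker ∂_k / im ∂_{k+1}:

  H_0: rank C_0 − rank ∂_1 = 7 − 6 = 1, and the invariant factors of ∂_1 are all 1, so H_0 ≅ Z.
  H_1: rank ker ∂_1 − rank ∂_2 = (10 − 6) − 2 = 2, and the invariant factors of ∂_2 are all 1, so H_1 ≅ Z^2.
  H_2: rank ker ∂_2 − rank ∂_3 = (2 − 2) − 0 = 0, and there is no ∂_3, so H_2 ≅ 0.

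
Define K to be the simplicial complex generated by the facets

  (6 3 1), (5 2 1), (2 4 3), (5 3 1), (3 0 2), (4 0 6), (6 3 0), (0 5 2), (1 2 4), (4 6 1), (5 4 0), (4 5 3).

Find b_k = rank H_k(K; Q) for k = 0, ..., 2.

Fix the vertex order 0 < 1 < 2 < 3 < 4 < 5 < 6 and write every simplex with vertices in increasing order. Then dim K = 2 and the simplices of K are:

  0-simplices (7): [0], [1], [2], [3], [4], [5], [6]
  1-simplices (18): [0,2], [0,3], [0,4], [0,5], [0,6], [1,2], [1,3], [1,4], [1,5], [1,6], [2,3], [2,4], [2,5], [3,4], [3,5], [3,6], [4,5], [4,6]
  2-simplices (12): [0,2,3], [0,2,5], [0,3,6], [0,4,5], [0,4,6], [1,2,4], [1,2,5], [1,3,5], [1,3,6], [1,4,6], [2,3,4], [3,4,5]

so the chain groups are C_0 ≅ Z^7, C_1 ≅ Z^18, C_2 ≅ Z^12.

The boundary map ∂_1: C_1 → C_0 sends each edge [p,q] (with p < q) to q − p.
As a 7×18 matrix over Z this has rank 6, with invariant factors (1,1,1,1,1,1).

∂_2: C_2 → C_1 acts by ∂[p,q,r] = [q,r] − [p,r] + [p,q]. For instance
  ∂[1,2,5] = [2,5] − [1,5] + [1,2],
  ∂[2,3,4] = [3,4] − [2,4] + [2,3].
This gives a 18×12 integer matrix of rank 12; reducing to Smith normal form yields diagonal entries (1,1,1,1,1,1,1,1,1,1,1,2).

From H_k ≅ ker(∂_k) / im(∂_{k+1}) we obtain:

  H_0: rank C_0 − rank ∂_1 = 7 − 6 = 1, and the invariant factors of ∂_1 are all 1, so H_0 ≅ Z.
  H_1: rank ker ∂_1 − rank ∂_2 = (18 − 6) − 12 = 0, and ∂_2 has invariant factor 2 > 1, so H_1 ≅ Z/2Z.
  H_2: rank ker ∂_2 − rank ∂_3 = (12 − 12) − 0 = 0, and there is no ∂_3, so H_2 ≅ 0.

Hence the Betti numbers are b_0 = 1, b_1 = 0, b_2 = 0.

b_0 = 1, b_1 = 0, b_2 = 0.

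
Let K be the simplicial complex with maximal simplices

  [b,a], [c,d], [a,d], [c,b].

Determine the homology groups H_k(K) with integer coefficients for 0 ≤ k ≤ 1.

Order the vertices as a < b < c < d. Listing each simplex with vertices in this order, K has dimension 1 with simplices:

  0-simplices (4): a, b, c, d
  1-simplices (4): ab, ad, bc, cd

Hence C_0 ≅ Z^4, C_1 ≅ Z^4.

Boundary ∂_1: C_1 → C_0 is given by ∂[p,q] = [q] − [p].
This gives a 4×4 integer matrix of rank 3; reducing to Smith normal form yields diagonal entries (1,1,1).

Now H_k = ker ∂_k / im ∂_{k+1}, so:

  H_0: rank C_0 − rank ∂_1 = 4 − 3 = 1, and the invariant factors of ∂_1 are all 1, so H_0 = Z.
  H_1: rank ker ∂_1 − rank ∂_2 = (4 − 3) − 0 = 1, and there is no ∂_2, so H_1 = Z.

As a check, the Euler characteristic is 4 − 4 = 0, which agrees with 1 − 1 = 0.

H_0 = Z,  H_1 = Z.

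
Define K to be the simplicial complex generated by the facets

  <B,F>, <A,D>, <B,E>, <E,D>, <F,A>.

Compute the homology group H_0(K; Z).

We work with the vertex ordering A < B < D < E < F. The simplices of K, each written with vertices in increasing order, are:

  0-simplices (5): A, B, D, E, F
  1-simplices (5): AD, AF, BE, BF, DE

so the chain groups are C_0 ≅ Z^5, C_1 ≅ Z^5.

∂_1: C_1 → C_0 is given by ∂[p,q] = [q] − [p]. For instance
  ∂DE = E − D.
As a 5×5 matrix over Z this has rank 4, with invariant factors (1,1,1,1).

Now H_k = ker ∂_k / im ∂_{k+1}, so:

  H_0: rank C_0 − rank ∂_1 = 5 − 4 = 1, and the invariant factors of ∂_1 are all 1, so H_0 ≅ Z.

H_0 ≅ Z.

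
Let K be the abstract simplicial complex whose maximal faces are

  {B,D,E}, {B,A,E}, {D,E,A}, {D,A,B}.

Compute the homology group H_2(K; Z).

H_2 ≅ Z.

Order the vertices as A < B < D < E. Listing each simplex with vertices in this order, K has dimension 2 with simplices:

  0-simplices (4): A, B, D, E
  1-simplices (6): AB, AD, AE, BD, BE, DE
  2-simplices (4): ABD, ABE, ADE, BDE

so the chain groups are C_0 ≅ Z^4, C_1 ≅ Z^6, C_2 ≅ Z^4.

Boundary ∂_1: C_1 → C_0 sends each edge [p,q] (with p < q) to q − p. For instance
  ∂AB = B − A.
The 4×6 boundary matrix has rank 3 and Smith normal form diag(1,1,1).

∂_2: C_2 → C_1 maps a triangle to the signed sum of its edges. For instance
  ∂ABE = BE − AE + AB,
  ∂ABD = BD − AD + AB.
As a 6×4 matrix over Z this has rank 3, with invariant factors (1,1,1).

Reading off H_k = ker ∂_k / im ∂_{k+1}:

  H_2: rank ker ∂_2 − rank ∂_3 = (4 − 3) − 0 = 1, and there is no ∂_3, so H_2 ≅ Z.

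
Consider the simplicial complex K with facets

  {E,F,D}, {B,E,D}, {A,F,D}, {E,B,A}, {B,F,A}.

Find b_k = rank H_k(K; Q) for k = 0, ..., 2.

b_0 = 1, b_1 = 1, b_2 = 0.

K has 5 vertices, 10 edges, 5 triangles.
rank ∂_0 = 0, rank ∂_1 = 4 ⇒ b_0 = 5 − 0 − 4 = 1; all invariant factors of ∂_1 are 1 so no torsion. So H_0 = Z.
rank ∂_1 = 4, rank ∂_2 = 5 ⇒ b_1 = 10 − 4 − 5 = 1; all invariant factors of ∂_2 are 1 so no torsion. So H_1 = Z.
rank ∂_2 = 5, rank ∂_3 = 0 ⇒ b_2 = 5 − 5 − 0 = 0. So H_2 = 0.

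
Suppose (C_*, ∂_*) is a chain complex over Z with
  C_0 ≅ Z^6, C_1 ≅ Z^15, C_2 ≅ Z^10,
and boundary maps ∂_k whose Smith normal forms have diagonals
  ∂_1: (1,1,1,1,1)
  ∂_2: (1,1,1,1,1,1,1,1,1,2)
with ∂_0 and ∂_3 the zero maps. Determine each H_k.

H_0: b_0 = 6 − 0 − 5 = 1; torsion from ∂_1 factors > 1: none. So H_0 ≅ Z.
H_1: b_1 = 15 − 5 − 10 = 0; torsion from ∂_2 factors > 1: [2]. So H_1 ≅ Z/2.
H_2: b_2 = 10 − 10 − 0 = 0; torsion from ∂_3 factors > 1: none. So H_2 ≅ 0.

H_0 ≅ Z,  H_1 ≅ Z/2,  H_2 = 0.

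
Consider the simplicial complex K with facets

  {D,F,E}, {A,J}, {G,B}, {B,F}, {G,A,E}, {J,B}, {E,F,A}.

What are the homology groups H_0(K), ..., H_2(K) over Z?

H_0 = Z,  H_1 = Z^2,  H_2 = 0.

Order the vertices as A < B < D < E < F < G < J. Listing each simplex with vertices in this order, K has dimension 2 with simplices:

  0-simplices (7): A, B, D, E, F, G, J
  1-simplices (11): AE, AF, AG, AJ, BF, BG, BJ, DE, DF, EF, EG
  2-simplices (3): AEF, AEG, DEF

Hence C_0 ≅ Z^7, C_1 ≅ Z^11, C_2 ≅ Z^3.

Boundary ∂_1: C_1 → C_0 is given by ∂[p,q] = [q] − [p].
As a 7×11 matrix over Z this has rank 6, with invariant factors (1,1,1,1,1,1).

Boundary ∂_2: C_2 → C_1 sends each 2-simplex [p,q,r] to [q,r] − [p,r] + [p,q]. For instance
  ∂AEF = EF − AF + AE,
  ∂DEF = EF − DF + DE.
This gives a 11×3 integer matrix of rank 3; reducing to Smith normal form yields diagonal entries (1,1,1).

Computing H_k = (kernel of ∂_k) / (image of ∂_{k+1}):

  H_0: rank C_0 − rank ∂_1 = 7 − 6 = 1, and the invariant factors of ∂_1 are all 1, so H_0 = Z.
  H_1: rank ker ∂_1 − rank ∂_2 = (11 − 6) − 3 = 2, and the invariant factors of ∂_2 are all 1, so H_1 = Z^2.
  H_2: rank ker ∂_2 − rank ∂_3 = (3 − 3) − 0 = 0, and there is no ∂_3, so H_2 = 0.

As a check, the Euler characteristic is 7 − 11 + 3 = -1, which agrees with 1 − 2 + 0 = -1.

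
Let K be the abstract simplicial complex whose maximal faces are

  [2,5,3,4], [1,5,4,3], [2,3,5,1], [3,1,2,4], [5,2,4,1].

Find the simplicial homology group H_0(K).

K has 5 vertices, 10 edges, 10 triangles, 5 3-simplices.
rank ∂_0 = 0, rank ∂_1 = 4 ⇒ b_0 = 5 − 0 − 4 = 1; all invariant factors of ∂_1 are 1 so no torsion. So H_0 ≅ Z.

H_0 = Z.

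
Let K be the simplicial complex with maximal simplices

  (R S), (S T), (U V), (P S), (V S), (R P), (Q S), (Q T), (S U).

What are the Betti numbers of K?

Order the vertices as P < Q < R < S < T < U < V. Listing each simplex with vertices in this order, K has dimension 1 with simplices:

  0-simplices (7): P, Q, R, S, T, U, V
  1-simplices (9): PR, PS, QS, QT, RS, ST, SU, SV, UV

giving chain groups C_0 ≅ Z^7, C_1 ≅ Z^9.

∂_1: C_1 → C_0 maps an edge to its endpoints' difference, ∂[p,q] = q − p. For instance
  ∂QT = T − Q.
This gives a 7×9 integer matrix of rank 6; reducing to Smith normal form yields diagonal entries (1,1,1,1,1,1).

From H_k ≅ ker(∂_k) / im(∂_{k+1}) we obtain:

  H_0: rank C_0 − rank ∂_1 = 7 − 6 = 1, and the invariant factors of ∂_1 are all 1, so H_0 ≅ Z.
  H_1: rank ker ∂_1 − rank ∂_2 = (9 − 6) − 0 = 3, and there is no ∂_2, so H_1 ≅ Z^3.

Hence the Betti numbers are b_0 = 1, b_1 = 3.

b_0 = 1, b_1 = 3.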